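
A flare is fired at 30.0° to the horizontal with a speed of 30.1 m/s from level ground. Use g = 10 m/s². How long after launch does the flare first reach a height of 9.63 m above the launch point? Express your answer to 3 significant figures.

v_y0 = 30.1 sin 30.0° = 15.05 m/s.
Set y = v_y0 t − ½ g t² = 9.63: 5.000 t² − 15.05 t + 9.63 = 0.
t = [15.05 ± √(226.5 − 192.6)] / 10 = (15.05 ± 5.822) / 10, giving t = 0.923 s or t = 2.09 s.
The flare is on the way up at the first time, so t = 0.923 s.

0.923 s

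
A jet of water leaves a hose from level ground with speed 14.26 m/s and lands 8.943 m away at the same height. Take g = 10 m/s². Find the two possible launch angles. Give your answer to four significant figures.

13.05° and 76.95°

Level-ground range: R = v₀² sin(2θ)/g ⇒ sin 2θ = R g / v₀² = 8.943×10/14.26² = 0.4398.
2θ = arcsin(0.4398) = 26.091° or 180° − 26.091° = 153.909°.
So θ = 13.05° or θ = 76.95°.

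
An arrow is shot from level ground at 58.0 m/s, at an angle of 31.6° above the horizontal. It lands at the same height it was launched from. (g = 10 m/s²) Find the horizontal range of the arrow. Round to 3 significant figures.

300 m

For level ground, R = v₀² sin(2θ) / g.
sin(2 × 31.6°) = sin 63.20° = 0.8926.
R = (58.0)² × 0.8926 / 10 = 300 m.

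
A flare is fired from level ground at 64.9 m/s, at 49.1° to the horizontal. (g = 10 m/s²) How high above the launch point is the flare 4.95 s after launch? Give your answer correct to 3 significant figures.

120 m

v_y0 = 64.9 sin 49.1° = 49.05 m/s.
y(t) = v_y0 t − ½ g t² = 49.05×4.95 − 5.000×4.95² = 120 m.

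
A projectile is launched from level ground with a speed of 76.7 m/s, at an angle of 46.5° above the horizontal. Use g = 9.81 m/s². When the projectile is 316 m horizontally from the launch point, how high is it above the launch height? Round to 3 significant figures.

v_x = 76.7 cos 46.5° = 52.80 m/s, v_y0 = 76.7 sin 46.5° = 55.64 m/s.
Time to reach x = 316 m: t = x / v_x = 316 / 52.80 = 5.985 s.
y = v_y0 t − ½ g t² = 55.64×5.985 − 4.905×5.985² = 157 m.

157 m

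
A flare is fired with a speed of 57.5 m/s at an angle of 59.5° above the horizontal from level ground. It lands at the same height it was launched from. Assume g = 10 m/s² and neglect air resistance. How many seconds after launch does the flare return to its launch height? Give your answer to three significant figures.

Vertical component: v_y = 57.5 sin 59.5° = 49.54 m/s.
For a projectile landing at launch height, time of flight is t = 2 v_y / g = 2 × 49.54 / 10 = 9.91 s.

9.91 s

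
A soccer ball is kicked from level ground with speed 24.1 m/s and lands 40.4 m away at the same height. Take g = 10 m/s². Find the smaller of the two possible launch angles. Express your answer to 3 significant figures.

22.0°

Level-ground range: R = v₀² sin(2θ)/g ⇒ sin 2θ = R g / v₀² = 40.4×10/24.1² = 0.6956.
2θ = arcsin(0.6956) = 44.08° or 180° − 44.08° = 135.92°.
So θ = 22.0° or θ = 68.0°.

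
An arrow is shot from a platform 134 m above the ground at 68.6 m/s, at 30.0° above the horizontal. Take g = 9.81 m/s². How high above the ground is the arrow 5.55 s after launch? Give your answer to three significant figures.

173 m

v_y0 = 68.6 sin 30.0° = 34.30 m/s.
y(t) = 134 + v_y0 t − ½ g t² = 134 + 34.30×5.55 − ½×9.81×5.55² = 173 m.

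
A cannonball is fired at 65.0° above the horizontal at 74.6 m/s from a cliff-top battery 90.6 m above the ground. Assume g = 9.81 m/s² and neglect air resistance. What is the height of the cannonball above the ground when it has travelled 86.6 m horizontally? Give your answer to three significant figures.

239 m

v_x = 74.6 cos 65.0° = 31.53 m/s, v_y0 = 74.6 sin 65.0° = 67.61 m/s.
Time to reach x = 86.6 m: t = x / v_x = 86.6 / 31.53 = 2.747 s.
y = 90.6 + v_y0 t − ½ g t² = 90.6 + 67.61×2.747 − 4.905×2.747² = 239 m.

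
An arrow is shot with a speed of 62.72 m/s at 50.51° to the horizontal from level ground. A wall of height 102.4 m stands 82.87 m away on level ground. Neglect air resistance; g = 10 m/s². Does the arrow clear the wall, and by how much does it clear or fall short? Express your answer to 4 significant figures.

No — it falls 23.42 m short of clearing the wall.

v_x = 62.72 cos 50.51° = 39.886 m/s; v_y0 = 62.72 sin 50.51° = 48.403 m/s.
Time to reach the wall: t = 82.87 / 39.886 = 2.0777 s.
Height at that point: y = 48.403×2.0777 − 5.000×2.0777² = 78.983 m.
That is 102.4 − 78.983 = 23.42 m below the top of the wall, so the arrow does not clear it.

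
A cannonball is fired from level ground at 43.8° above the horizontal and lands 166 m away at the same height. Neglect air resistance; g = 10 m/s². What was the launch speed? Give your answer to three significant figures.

On level ground, R = v₀² sin(2θ) / g, so v₀ = √(R g / sin 2θ).
sin(2 × 43.8°) = 0.9991.
v₀ = √(166 × 10 / 0.9991) = √1661 = 40.8 m/s.

40.8 m/s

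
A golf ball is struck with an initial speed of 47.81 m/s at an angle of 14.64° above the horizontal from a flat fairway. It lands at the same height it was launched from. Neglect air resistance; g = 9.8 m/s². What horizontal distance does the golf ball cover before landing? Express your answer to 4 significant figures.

Components: v_x = 47.81 cos 14.64° = 46.258 m/s, v_y = 47.81 sin 14.64° = 12.084 m/s.
Time of flight (same landing height): t = 2 v_y / g = 2 × 12.084 / 9.8 = 2.4661 s.
Range: R = v_x · t = 46.258 × 2.4661 = 114.1 m.

114.1 m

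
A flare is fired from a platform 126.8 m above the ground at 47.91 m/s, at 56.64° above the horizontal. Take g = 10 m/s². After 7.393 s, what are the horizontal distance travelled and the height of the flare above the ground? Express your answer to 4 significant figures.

v_x = 47.91 cos 56.64° = 26.346 m/s; v_y0 = 47.91 sin 56.64° = 40.016 m/s.
x = v_x t = 26.346 × 7.393 = 194.8 m.
y = 126.8 + v_y0 t − ½ g t² = 149.4 m.

x = 194.8 m, y = 149.4 m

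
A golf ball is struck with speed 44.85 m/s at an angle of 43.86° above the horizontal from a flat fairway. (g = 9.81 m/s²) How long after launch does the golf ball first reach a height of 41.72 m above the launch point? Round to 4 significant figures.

1.931 s

v_y0 = 44.85 sin 43.86° = 31.077 m/s.
Set y = v_y0 t − ½ g t² = 41.72: 4.905 t² − 31.077 t + 41.72 = 0.
t = [31.077 ± √(965.78 − 818.55)] / 9.81 = (31.077 ± 12.134) / 9.81, giving t = 1.931 s or t = 4.405 s.
The golf ball is on the way up at the first time, so t = 1.931 s.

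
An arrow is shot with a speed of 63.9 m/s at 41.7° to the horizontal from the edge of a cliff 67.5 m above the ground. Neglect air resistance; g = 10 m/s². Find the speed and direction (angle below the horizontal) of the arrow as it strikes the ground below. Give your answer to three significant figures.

v_x = 63.9 cos 41.7° = 47.71 m/s (constant).
|v_y| at impact = √((42.51)² + 2×10×67.5) = 56.19 m/s.
Speed = √(47.71² + 56.19²) = 73.7 m/s; angle = arctan(56.19/47.71) = 49.7° below horizontal.

73.7 m/s at 49.7° below the horizontal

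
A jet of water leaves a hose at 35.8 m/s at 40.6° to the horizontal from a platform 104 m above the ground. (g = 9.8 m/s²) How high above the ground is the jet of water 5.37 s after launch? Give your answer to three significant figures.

v_y0 = 35.8 sin 40.6° = 23.30 m/s.
y(t) = 104 + v_y0 t − ½ g t² = 104 + 23.30×5.37 − ½×9.8×5.37² = 87.8 m.

87.8 m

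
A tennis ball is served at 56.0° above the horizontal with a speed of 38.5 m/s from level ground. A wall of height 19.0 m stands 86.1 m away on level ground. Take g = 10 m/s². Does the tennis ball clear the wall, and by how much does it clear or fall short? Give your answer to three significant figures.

v_x = 38.5 cos 56.0° = 21.53 m/s; v_y0 = 38.5 sin 56.0° = 31.92 m/s.
Time to reach the wall: t = 86.1 / 21.53 = 3.999 s.
Height at that point: y = 31.92×3.999 − 5.000×3.999² = 47.69 m.
That is 47.69 − 19.0 = 28.7 m above the top of the wall, so the tennis ball clears it.

Yes — it clears the wall by 28.7 m.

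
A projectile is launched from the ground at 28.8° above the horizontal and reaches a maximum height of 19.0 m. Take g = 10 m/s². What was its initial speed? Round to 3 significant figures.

At maximum height v_y = 0, so (v₀ sin θ)² = 2 g H.
v₀ sin 28.8° = √(2 × 10 × 19.0) = 19.49 m/s.
v₀ = 19.49 / sin 28.8° = 19.49 / 0.4818 = 40.5 m/s.

40.5 m/s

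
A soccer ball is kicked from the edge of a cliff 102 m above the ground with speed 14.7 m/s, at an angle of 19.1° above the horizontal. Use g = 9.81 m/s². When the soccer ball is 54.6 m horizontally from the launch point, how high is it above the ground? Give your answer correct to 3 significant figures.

v_x = 14.7 cos 19.1° = 13.89 m/s, v_y0 = 14.7 sin 19.1° = 4.810 m/s.
Time to reach x = 54.6 m: t = x / v_x = 54.6 / 13.89 = 3.931 s.
y = 102 + v_y0 t − ½ g t² = 102 + 4.810×3.931 − 4.905×3.931² = 45.1 m.

45.1 m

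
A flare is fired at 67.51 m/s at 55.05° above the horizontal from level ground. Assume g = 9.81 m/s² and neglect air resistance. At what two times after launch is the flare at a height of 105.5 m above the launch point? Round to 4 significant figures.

2.430 s and 8.851 s

v_y0 = 67.51 sin 55.05° = 55.335 m/s.
Set y = v_y0 t − ½ g t² = 105.5: 4.905 t² − 55.335 t + 105.5 = 0.
t = [55.335 ± √(3062.0 − 2069.9)] / 9.81 = (55.335 ± 31.498) / 9.81, giving t = 2.430 s or t = 8.851 s.
So the flare is at 105.5 m at t = 2.430 s (rising) and t = 8.851 s (falling).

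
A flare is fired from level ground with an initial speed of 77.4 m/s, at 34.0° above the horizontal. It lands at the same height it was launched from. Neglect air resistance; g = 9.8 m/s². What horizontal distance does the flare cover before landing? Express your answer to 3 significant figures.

567 m

Components: v_x = 77.4 cos 34.0° = 64.17 m/s, v_y = 77.4 sin 34.0° = 43.28 m/s.
Time of flight (same landing height): t = 2 v_y / g = 2 × 43.28 / 9.8 = 8.833 s.
Range: R = v_x · t = 64.17 × 8.833 = 567 m.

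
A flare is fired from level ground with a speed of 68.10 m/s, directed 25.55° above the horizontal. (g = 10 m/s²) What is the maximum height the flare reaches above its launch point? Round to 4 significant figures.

43.13 m

Vertical component of launch velocity: v_y = 68.10 sin 25.55° = 29.371 m/s.
At the highest point the vertical velocity is zero, so v_y² = 2 g h_max.
h_max = (29.371)² / (2 × 10) = 862.66 / 20.00 = 43.13 m.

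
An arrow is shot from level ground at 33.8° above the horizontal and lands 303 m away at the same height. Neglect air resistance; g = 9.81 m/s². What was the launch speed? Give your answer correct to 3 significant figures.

On level ground, R = v₀² sin(2θ) / g, so v₀ = √(R g / sin 2θ).
sin(2 × 33.8°) = 0.9245.
v₀ = √(303 × 9.81 / 0.9245) = √3215 = 56.7 m/s.

56.7 m/s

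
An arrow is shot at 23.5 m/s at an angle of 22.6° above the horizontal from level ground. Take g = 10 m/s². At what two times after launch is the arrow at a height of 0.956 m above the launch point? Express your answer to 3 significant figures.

0.113 s and 1.69 s

v_y0 = 23.5 sin 22.6° = 9.031 m/s.
Set y = v_y0 t − ½ g t² = 0.956: 5.000 t² − 9.031 t + 0.956 = 0.
t = [9.031 ± √(81.56 − 19.12)] / 10 = (9.031 ± 7.902) / 10, giving t = 0.113 s or t = 1.69 s.
So the arrow is at 0.956 m at t = 0.113 s (rising) and t = 1.69 s (falling).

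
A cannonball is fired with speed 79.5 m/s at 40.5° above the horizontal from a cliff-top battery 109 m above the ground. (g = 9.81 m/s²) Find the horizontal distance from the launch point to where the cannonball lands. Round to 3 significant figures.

745 m

Components: v_x = 79.5 cos 40.5° = 60.45 m/s, v_y = 79.5 sin 40.5° = 51.63 m/s.
Vertical: 0 = 109 + 51.63 t − ½(9.81) t² ⇒ 4.905 t² − 51.63 t − 109 = 0.
t = [51.63 + √(2666 + 2139)] / 9.810 = 12.33 s.
Horizontal: R = v_x · t = 60.45 × 12.33 = 745 m.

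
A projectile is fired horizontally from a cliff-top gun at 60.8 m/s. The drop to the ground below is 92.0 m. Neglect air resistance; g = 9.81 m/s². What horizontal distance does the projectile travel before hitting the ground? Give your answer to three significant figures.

263 m

Initial vertical velocity is zero, so the fall time comes from h = ½ g t²: t = √(2 × 92.0 / 9.81) = 4.331 s.
Horizontal motion is uniform at 60.8 m/s, so x = 60.8 × 4.331 = 263 m.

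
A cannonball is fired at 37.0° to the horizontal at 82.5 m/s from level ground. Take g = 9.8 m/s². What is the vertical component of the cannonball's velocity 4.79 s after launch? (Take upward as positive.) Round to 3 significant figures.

Initial vertical component: v_y0 = 82.5 sin 37.0° = 49.65 m/s.
v_y(t) = v_y0 − g t = 49.65 − 9.8 × 4.79 = 2.71 m/s.

2.71 m/s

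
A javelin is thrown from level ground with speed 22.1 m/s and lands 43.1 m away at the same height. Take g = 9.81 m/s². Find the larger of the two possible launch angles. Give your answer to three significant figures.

Level-ground range: R = v₀² sin(2θ)/g ⇒ sin 2θ = R g / v₀² = 43.1×9.81/22.1² = 0.8657.
2θ = arcsin(0.8657) = 59.96° or 180° − 59.96° = 120.04°.
So θ = 30.0° or θ = 60.0°.

60.0°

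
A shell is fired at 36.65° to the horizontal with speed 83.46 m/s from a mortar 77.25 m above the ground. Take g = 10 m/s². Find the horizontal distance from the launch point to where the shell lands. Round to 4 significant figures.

Components: v_x = 83.46 cos 36.65° = 66.960 m/s, v_y = 83.46 sin 36.65° = 49.819 m/s.
Vertical: 0 = 77.25 + 49.819 t − ½(10) t² ⇒ 5.000 t² − 49.819 t − 77.25 = 0.
t = [49.819 + √(2481.9 + 1545.0)] / 10.00 = 11.328 s.
Horizontal: R = v_x · t = 66.960 × 11.328 = 758.5 m.

758.5 m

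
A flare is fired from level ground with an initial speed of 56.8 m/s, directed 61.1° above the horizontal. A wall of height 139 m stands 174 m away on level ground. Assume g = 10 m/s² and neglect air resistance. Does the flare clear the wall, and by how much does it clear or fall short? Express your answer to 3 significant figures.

v_x = 56.8 cos 61.1° = 27.45 m/s; v_y0 = 56.8 sin 61.1° = 49.73 m/s.
Time to reach the wall: t = 174 / 27.45 = 6.339 s.
Height at that point: y = 49.73×6.339 − 5.000×6.339² = 114.3 m.
That is 139 − 114.3 = 24.7 m below the top of the wall, so the flare does not clear it.

No — it falls 24.7 m short of clearing the wall.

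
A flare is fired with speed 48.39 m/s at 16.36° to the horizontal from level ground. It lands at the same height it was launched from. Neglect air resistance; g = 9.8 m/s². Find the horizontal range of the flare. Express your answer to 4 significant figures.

Components: v_x = 48.39 cos 16.36° = 46.431 m/s, v_y = 48.39 sin 16.36° = 13.630 m/s.
Time of flight (same landing height): t = 2 v_y / g = 2 × 13.630 / 9.8 = 2.7816 s.
Range: R = v_x · t = 46.431 × 2.7816 = 129.2 m.

129.2 m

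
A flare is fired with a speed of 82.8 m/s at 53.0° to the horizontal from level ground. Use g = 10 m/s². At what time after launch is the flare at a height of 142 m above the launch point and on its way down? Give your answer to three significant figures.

v_y0 = 82.8 sin 53.0° = 66.13 m/s.
Set y = v_y0 t − ½ g t² = 142: 5.000 t² − 66.13 t + 142 = 0.
t = [66.13 ± √(4373 − 2840)] / 10 = (66.13 ± 39.15) / 10, giving t = 2.70 s or t = 10.5 s.
On the way down corresponds to the larger root: t = 10.5 s.

10.5 s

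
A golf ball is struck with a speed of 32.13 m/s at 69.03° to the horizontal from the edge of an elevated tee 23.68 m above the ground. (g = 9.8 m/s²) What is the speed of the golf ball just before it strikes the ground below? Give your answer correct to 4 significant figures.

v_x = 32.13 cos 69.03° = 11.499 m/s is unchanged throughout.
For the vertical component, v_y² = v_y0² + 2 g h = (30.002)² + 2×9.8×23.68 = 1364.2, so |v_y| = 36.935 m/s.
Impact speed = √(v_x² + v_y²) = √(132.23 + 1364.2) = 38.68 m/s.

38.68 m/s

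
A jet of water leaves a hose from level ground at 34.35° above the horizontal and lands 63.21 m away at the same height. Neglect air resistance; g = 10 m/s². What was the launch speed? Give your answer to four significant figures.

26.05 m/s

On level ground, R = v₀² sin(2θ) / g, so v₀ = √(R g / sin 2θ).
sin(2 × 34.35°) = 0.9317.
v₀ = √(63.21 × 10 / 0.9317) = √678.44 = 26.05 m/s.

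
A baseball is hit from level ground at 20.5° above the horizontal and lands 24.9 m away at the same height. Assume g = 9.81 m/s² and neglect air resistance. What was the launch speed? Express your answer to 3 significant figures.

On level ground, R = v₀² sin(2θ) / g, so v₀ = √(R g / sin 2θ).
sin(2 × 20.5°) = 0.6561.
v₀ = √(24.9 × 9.81 / 0.6561) = √372.3 = 19.3 m/s.

19.3 m/s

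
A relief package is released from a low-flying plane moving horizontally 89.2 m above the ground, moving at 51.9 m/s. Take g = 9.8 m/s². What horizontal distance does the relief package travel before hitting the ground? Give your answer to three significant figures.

Initial vertical velocity is zero, so the fall time comes from h = ½ g t²: t = √(2 × 89.2 / 9.8) = 4.267 s.
Horizontal motion is uniform at 51.9 m/s, so x = 51.9 × 4.267 = 221 m.

221 m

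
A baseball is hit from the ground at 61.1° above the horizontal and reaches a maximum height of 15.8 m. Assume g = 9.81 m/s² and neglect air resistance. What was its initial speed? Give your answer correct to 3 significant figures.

At maximum height v_y = 0, so (v₀ sin θ)² = 2 g H.
v₀ sin 61.1° = √(2 × 9.81 × 15.8) = 17.61 m/s.
v₀ = 17.61 / sin 61.1° = 17.61 / 0.8755 = 20.1 m/s.

20.1 m/s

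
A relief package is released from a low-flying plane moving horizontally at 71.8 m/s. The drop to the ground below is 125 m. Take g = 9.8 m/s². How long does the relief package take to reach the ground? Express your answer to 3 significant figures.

5.05 s

The horizontal speed doesn't affect the fall. With v_y0 = 0, h = ½ g t².
t = √(2 × 125 / 9.8) = √25.51 = 5.05 s.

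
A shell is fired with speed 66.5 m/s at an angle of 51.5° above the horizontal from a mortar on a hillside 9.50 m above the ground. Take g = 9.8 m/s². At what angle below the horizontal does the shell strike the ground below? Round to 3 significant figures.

v_x = 66.5 cos 51.5° = 41.40 m/s.
At impact |v_y| = √(v_y0² + 2 g h) = √(52.04² + 2×9.8×9.50) = 53.80 m/s.
Angle below horizontal = arctan(|v_y| / v_x) = arctan(53.80 / 41.40) = 52.4°.

52.4°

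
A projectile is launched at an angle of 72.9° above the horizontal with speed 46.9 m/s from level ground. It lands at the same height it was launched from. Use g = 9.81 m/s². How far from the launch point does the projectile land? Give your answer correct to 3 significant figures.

Components: v_x = 46.9 cos 72.9° = 13.79 m/s, v_y = 46.9 sin 72.9° = 44.83 m/s.
Time of flight (same landing height): t = 2 v_y / g = 2 × 44.83 / 9.81 = 9.140 s.
Range: R = v_x · t = 13.79 × 9.140 = 126 m.

126 m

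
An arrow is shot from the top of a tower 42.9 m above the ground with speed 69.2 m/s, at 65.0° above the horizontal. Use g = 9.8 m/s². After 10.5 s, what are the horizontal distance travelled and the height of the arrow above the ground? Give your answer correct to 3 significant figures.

x = 307 m, y = 161 m

v_x = 69.2 cos 65.0° = 29.25 m/s; v_y0 = 69.2 sin 65.0° = 62.72 m/s.
x = v_x t = 29.25 × 10.5 = 307 m.
y = 42.9 + v_y0 t − ½ g t² = 161 m.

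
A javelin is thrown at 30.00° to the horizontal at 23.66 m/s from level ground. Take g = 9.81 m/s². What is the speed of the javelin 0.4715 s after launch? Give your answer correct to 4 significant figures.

21.72 m/s

v_x = 23.66 cos 30.00° = 20.490 m/s (constant).
v_y(t) = 23.66 sin 30.00° − g t = 11.830 − 9.81 × 0.4715 = 7.2046 m/s.
Speed = √(v_x² + v_y²) = √(419.84 + 51.906) = 21.72 m/s.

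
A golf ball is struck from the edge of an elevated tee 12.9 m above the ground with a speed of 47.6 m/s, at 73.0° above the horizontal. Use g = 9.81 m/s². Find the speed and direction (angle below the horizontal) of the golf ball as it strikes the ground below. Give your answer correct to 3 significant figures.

50.2 m/s at 73.9° below the horizontal

v_x = 47.6 cos 73.0° = 13.92 m/s (constant).
|v_y| at impact = √((45.52)² + 2×9.81×12.9) = 48.22 m/s.
Speed = √(13.92² + 48.22²) = 50.2 m/s; angle = arctan(48.22/13.92) = 73.9° below horizontal.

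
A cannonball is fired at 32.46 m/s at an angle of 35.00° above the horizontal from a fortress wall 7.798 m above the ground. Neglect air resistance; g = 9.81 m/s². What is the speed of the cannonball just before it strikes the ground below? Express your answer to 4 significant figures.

34.74 m/s

v_x = 32.46 cos 35.00° = 26.590 m/s is unchanged throughout.
For the vertical component, v_y² = v_y0² + 2 g h = (18.618)² + 2×9.81×7.798 = 499.63, so |v_y| = 22.352 m/s.
Impact speed = √(v_x² + v_y²) = √(707.03 + 499.63) = 34.74 m/s.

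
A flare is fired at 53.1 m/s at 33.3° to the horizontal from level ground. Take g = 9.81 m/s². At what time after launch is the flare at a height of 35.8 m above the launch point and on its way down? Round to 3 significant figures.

v_y0 = 53.1 sin 33.3° = 29.15 m/s.
Set y = v_y0 t − ½ g t² = 35.8: 4.905 t² − 29.15 t + 35.8 = 0.
t = [29.15 ± √(849.7 − 702.4)] / 9.81 = (29.15 ± 12.14) / 9.81, giving t = 1.73 s or t = 4.21 s.
On the way down corresponds to the larger root: t = 4.21 s.

4.21 s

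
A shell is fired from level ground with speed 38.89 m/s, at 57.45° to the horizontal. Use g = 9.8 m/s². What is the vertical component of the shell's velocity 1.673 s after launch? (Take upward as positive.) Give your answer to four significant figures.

16.39 m/s

Initial vertical component: v_y0 = 38.89 sin 57.45° = 32.781 m/s.
v_y(t) = v_y0 − g t = 32.781 − 9.8 × 1.673 = 16.39 m/s.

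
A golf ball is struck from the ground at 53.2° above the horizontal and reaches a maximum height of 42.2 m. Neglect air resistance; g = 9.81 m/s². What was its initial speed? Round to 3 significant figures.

35.9 m/s

At maximum height v_y = 0, so (v₀ sin θ)² = 2 g H.
v₀ sin 53.2° = √(2 × 9.81 × 42.2) = 28.77 m/s.
v₀ = 28.77 / sin 53.2° = 28.77 / 0.8007 = 35.9 m/s.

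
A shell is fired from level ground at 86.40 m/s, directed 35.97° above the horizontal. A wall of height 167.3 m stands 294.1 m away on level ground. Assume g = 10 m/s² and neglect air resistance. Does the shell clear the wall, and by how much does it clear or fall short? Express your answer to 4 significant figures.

No — it falls 42.31 m short of clearing the wall.

v_x = 86.40 cos 35.97° = 69.926 m/s; v_y0 = 86.40 sin 35.97° = 50.748 m/s.
Time to reach the wall: t = 294.1 / 69.926 = 4.2059 s.
Height at that point: y = 50.748×4.2059 − 5.000×4.2059² = 124.99 m.
That is 167.3 − 124.99 = 42.31 m below the top of the wall, so the shell does not clear it.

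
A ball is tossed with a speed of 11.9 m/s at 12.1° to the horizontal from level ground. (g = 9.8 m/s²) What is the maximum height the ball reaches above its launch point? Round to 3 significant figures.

0.317 m

Vertical component of launch velocity: v_y = 11.9 sin 12.1° = 2.494 m/s.
At the highest point the vertical velocity is zero, so v_y² = 2 g h_max.
h_max = (2.494)² / (2 × 9.8) = 6.220 / 19.60 = 0.317 m.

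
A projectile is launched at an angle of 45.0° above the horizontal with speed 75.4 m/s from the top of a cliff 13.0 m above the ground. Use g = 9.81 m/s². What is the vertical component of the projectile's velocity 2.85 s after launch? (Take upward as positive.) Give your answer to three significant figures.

25.4 m/s

Initial vertical component: v_y0 = 75.4 sin 45.0° = 53.32 m/s.
v_y(t) = v_y0 − g t = 53.32 − 9.81 × 2.85 = 25.4 m/s.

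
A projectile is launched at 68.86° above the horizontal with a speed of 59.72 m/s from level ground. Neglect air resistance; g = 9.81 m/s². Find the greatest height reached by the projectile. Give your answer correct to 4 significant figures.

Vertical component of launch velocity: v_y = 59.72 sin 68.86° = 55.701 m/s.
At the highest point the vertical velocity is zero, so v_y² = 2 g h_max.
h_max = (55.701)² / (2 × 9.81) = 3102.6 / 19.62 = 158.1 m.

158.1 m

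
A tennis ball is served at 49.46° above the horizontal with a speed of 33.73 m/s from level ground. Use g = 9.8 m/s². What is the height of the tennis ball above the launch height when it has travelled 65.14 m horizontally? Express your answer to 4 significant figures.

v_x = 33.73 cos 49.46° = 21.924 m/s, v_y0 = 33.73 sin 49.46° = 25.633 m/s.
Time to reach x = 65.14 m: t = x / v_x = 65.14 / 21.924 = 2.9712 s.
y = v_y0 t − ½ g t² = 25.633×2.9712 − 4.900×2.9712² = 32.90 m.

32.90 m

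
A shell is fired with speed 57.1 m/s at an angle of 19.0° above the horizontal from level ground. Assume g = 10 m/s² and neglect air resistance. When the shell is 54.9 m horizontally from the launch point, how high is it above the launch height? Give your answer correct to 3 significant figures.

13.7 m

v_x = 57.1 cos 19.0° = 53.99 m/s, v_y0 = 57.1 sin 19.0° = 18.59 m/s.
Time to reach x = 54.9 m: t = x / v_x = 54.9 / 53.99 = 1.017 s.
y = v_y0 t − ½ g t² = 18.59×1.017 − 5.000×1.017² = 13.7 m.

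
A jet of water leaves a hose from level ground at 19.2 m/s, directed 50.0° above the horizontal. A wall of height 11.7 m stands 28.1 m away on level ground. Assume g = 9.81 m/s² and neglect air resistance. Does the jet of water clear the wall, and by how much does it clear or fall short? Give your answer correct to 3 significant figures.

No — it falls 3.64 m short of clearing the wall.

v_x = 19.2 cos 50.0° = 12.34 m/s; v_y0 = 19.2 sin 50.0° = 14.71 m/s.
Time to reach the wall: t = 28.1 / 12.34 = 2.277 s.
Height at that point: y = 14.71×2.277 − 4.905×2.277² = 8.064 m.
That is 11.7 − 8.064 = 3.64 m below the top of the wall, so the jet of water does not clear it.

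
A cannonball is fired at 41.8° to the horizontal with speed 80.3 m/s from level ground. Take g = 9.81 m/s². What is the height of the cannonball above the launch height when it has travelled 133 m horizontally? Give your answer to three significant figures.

94.7 m

v_x = 80.3 cos 41.8° = 59.86 m/s, v_y0 = 80.3 sin 41.8° = 53.52 m/s.
Time to reach x = 133 m: t = x / v_x = 133 / 59.86 = 2.222 s.
y = v_y0 t − ½ g t² = 53.52×2.222 − 4.905×2.222² = 94.7 m.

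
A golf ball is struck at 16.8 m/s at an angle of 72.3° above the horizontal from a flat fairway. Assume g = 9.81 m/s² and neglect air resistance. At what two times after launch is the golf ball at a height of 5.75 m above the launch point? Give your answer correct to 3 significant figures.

0.411 s and 2.85 s

v_y0 = 16.8 sin 72.3° = 16.00 m/s.
Set y = v_y0 t − ½ g t² = 5.75: 4.905 t² − 16.00 t + 5.75 = 0.
t = [16.00 ± √(256.0 − 112.8)] / 9.81 = (16.00 ± 11.97) / 9.81, giving t = 0.411 s or t = 2.85 s.
So the golf ball is at 5.75 m at t = 0.411 s (rising) and t = 2.85 s (falling).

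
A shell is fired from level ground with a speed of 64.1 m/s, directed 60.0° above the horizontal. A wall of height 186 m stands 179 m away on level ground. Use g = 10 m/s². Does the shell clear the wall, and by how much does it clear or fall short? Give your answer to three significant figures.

No — it falls 31.9 m short of clearing the wall.

v_x = 64.1 cos 60.0° = 32.05 m/s; v_y0 = 64.1 sin 60.0° = 55.51 m/s.
Time to reach the wall: t = 179 / 32.05 = 5.585 s.
Height at that point: y = 55.51×5.585 − 5.000×5.585² = 154.1 m.
That is 186 − 154.1 = 31.9 m below the top of the wall, so the shell does not clear it.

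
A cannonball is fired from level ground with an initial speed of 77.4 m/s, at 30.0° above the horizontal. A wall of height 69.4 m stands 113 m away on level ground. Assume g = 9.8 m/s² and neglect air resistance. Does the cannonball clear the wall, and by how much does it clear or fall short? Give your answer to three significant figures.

No — it falls 18.1 m short of clearing the wall.

v_x = 77.4 cos 30.0° = 67.03 m/s; v_y0 = 77.4 sin 30.0° = 38.70 m/s.
Time to reach the wall: t = 113 / 67.03 = 1.686 s.
Height at that point: y = 38.70×1.686 − 4.900×1.686² = 51.32 m.
That is 69.4 − 51.32 = 18.1 m below the top of the wall, so the cannonball does not clear it.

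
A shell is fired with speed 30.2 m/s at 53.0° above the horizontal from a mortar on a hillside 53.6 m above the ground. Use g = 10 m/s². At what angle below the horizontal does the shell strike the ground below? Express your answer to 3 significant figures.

65.9°

v_x = 30.2 cos 53.0° = 18.17 m/s.
At impact |v_y| = √(v_y0² + 2 g h) = √(24.12² + 2×10×53.6) = 40.67 m/s.
Angle below horizontal = arctan(|v_y| / v_x) = arctan(40.67 / 18.17) = 65.9°.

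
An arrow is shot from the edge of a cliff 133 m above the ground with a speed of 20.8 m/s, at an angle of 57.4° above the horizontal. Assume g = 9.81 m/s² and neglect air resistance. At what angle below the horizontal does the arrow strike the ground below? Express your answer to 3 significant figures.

v_x = 20.8 cos 57.4° = 11.21 m/s.
At impact |v_y| = √(v_y0² + 2 g h) = √(17.52² + 2×9.81×133) = 54.00 m/s.
Angle below horizontal = arctan(|v_y| / v_x) = arctan(54.00 / 11.21) = 78.3°.

78.3°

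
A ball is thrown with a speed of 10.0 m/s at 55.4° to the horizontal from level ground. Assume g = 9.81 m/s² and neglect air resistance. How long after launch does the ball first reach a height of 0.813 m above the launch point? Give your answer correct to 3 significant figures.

v_y0 = 10.0 sin 55.4° = 8.231 m/s.
Set y = v_y0 t − ½ g t² = 0.813: 4.905 t² − 8.231 t + 0.813 = 0.
t = [8.231 ± √(67.75 − 15.95)] / 9.81 = (8.231 ± 7.197) / 9.81, giving t = 0.105 s or t = 1.57 s.
The ball is on the way up at the first time, so t = 0.105 s.

0.105 s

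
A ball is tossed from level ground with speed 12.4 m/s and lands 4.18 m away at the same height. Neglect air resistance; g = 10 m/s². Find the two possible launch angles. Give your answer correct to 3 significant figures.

7.89° and 82.1°

Level-ground range: R = v₀² sin(2θ)/g ⇒ sin 2θ = R g / v₀² = 4.18×10/12.4² = 0.2719.
2θ = arcsin(0.2719) = 15.78° or 180° − 15.78° = 164.22°.
So θ = 7.89° or θ = 82.1°.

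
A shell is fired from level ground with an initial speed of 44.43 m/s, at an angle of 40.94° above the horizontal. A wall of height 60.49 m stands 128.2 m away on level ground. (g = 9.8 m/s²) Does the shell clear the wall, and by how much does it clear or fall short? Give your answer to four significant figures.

No — it falls 20.78 m short of clearing the wall.

v_x = 44.43 cos 40.94° = 33.562 m/s; v_y0 = 44.43 sin 40.94° = 29.114 m/s.
Time to reach the wall: t = 128.2 / 33.562 = 3.8198 s.
Height at that point: y = 29.114×3.8198 − 4.900×3.8198² = 39.714 m.
That is 60.49 − 39.714 = 20.78 m below the top of the wall, so the shell does not clear it.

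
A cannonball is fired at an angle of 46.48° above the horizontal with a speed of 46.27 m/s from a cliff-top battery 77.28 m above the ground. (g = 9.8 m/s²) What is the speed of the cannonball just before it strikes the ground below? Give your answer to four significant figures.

v_x = 46.27 cos 46.48° = 31.862 m/s is unchanged throughout.
For the vertical component, v_y² = v_y0² + 2 g h = (33.552)² + 2×9.8×77.28 = 2640.4, so |v_y| = 51.385 m/s.
Impact speed = √(v_x² + v_y²) = √(1015.2 + 2640.4) = 60.46 m/s.

60.46 m/s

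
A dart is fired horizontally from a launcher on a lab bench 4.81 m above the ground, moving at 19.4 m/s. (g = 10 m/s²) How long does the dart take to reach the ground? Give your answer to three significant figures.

0.981 s

The horizontal speed doesn't affect the fall. With v_y0 = 0, h = ½ g t².
t = √(2 × 4.81 / 10) = √0.9620 = 0.981 s.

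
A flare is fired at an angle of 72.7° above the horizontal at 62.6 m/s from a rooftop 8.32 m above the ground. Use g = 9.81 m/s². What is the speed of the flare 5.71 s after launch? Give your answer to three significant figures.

19.0 m/s

v_x = 62.6 cos 72.7° = 18.62 m/s (constant).
v_y(t) = 62.6 sin 72.7° − g t = 59.77 − 9.81 × 5.71 = 3.755 m/s.
Speed = √(v_x² + v_y²) = √(346.7 + 14.10) = 19.0 m/s.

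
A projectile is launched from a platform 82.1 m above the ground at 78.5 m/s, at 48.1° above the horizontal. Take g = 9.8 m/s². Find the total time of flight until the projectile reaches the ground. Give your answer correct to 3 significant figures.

13.2 s

Vertical component: v_y = 78.5 sin 48.1° = 58.43 m/s.
Taking up as positive with launch at y = 82.1 m, landing at y = 0: 0 = 82.1 + 58.43 t − ½(9.8) t².
Solving 4.900 t² − 58.43 t − 82.1 = 0 gives t = [58.43 + √(58.43² + 4·4.900·82.1)] / 9.800 = 13.2 s.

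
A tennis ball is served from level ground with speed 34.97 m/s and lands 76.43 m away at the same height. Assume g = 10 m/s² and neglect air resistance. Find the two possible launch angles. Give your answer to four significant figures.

Level-ground range: R = v₀² sin(2θ)/g ⇒ sin 2θ = R g / v₀² = 76.43×10/34.97² = 0.6250.
2θ = arcsin(0.6250) = 38.682° or 180° − 38.682° = 141.318°.
So θ = 19.34° or θ = 70.66°.

19.34° and 70.66°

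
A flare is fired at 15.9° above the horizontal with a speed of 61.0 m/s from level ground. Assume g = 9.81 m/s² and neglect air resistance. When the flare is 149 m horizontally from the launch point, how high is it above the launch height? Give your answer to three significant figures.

10.8 m

v_x = 61.0 cos 15.9° = 58.67 m/s, v_y0 = 61.0 sin 15.9° = 16.71 m/s.
Time to reach x = 149 m: t = x / v_x = 149 / 58.67 = 2.540 s.
y = v_y0 t − ½ g t² = 16.71×2.540 − 4.905×2.540² = 10.8 m.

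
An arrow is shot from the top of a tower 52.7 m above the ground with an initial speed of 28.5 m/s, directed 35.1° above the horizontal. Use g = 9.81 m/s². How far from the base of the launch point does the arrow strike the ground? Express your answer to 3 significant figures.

Components: v_x = 28.5 cos 35.1° = 23.32 m/s, v_y = 28.5 sin 35.1° = 16.39 m/s.
Vertical: 0 = 52.7 + 16.39 t − ½(9.81) t² ⇒ 4.905 t² − 16.39 t − 52.7 = 0.
t = [16.39 + √(268.6 + 1034)] / 9.810 = 5.350 s.
Horizontal: R = v_x · t = 23.32 × 5.350 = 125 m.

125 m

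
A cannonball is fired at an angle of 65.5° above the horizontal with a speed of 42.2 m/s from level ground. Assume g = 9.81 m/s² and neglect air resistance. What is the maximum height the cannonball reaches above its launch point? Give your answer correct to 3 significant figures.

Vertical component of launch velocity: v_y = 42.2 sin 65.5° = 38.40 m/s.
At the highest point the vertical velocity is zero, so v_y² = 2 g h_max.
h_max = (38.40)² / (2 × 9.81) = 1475 / 19.62 = 75.2 m.

75.2 m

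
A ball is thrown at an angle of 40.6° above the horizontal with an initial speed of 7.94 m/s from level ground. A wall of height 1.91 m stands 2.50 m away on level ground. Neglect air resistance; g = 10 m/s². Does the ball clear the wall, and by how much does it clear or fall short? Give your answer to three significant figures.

v_x = 7.94 cos 40.6° = 6.029 m/s; v_y0 = 7.94 sin 40.6° = 5.167 m/s.
Time to reach the wall: t = 2.50 / 6.029 = 0.4147 s.
Height at that point: y = 5.167×0.4147 − 5.000×0.4147² = 1.283 m.
That is 1.91 − 1.283 = 0.627 m below the top of the wall, so the ball does not clear it.

No — it falls 0.627 m short of clearing the wall.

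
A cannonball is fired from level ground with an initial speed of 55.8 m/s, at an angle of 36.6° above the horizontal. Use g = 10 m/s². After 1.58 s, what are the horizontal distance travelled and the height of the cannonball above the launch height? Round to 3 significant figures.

x = 70.8 m, y = 40.1 m

v_x = 55.8 cos 36.6° = 44.80 m/s; v_y0 = 55.8 sin 36.6° = 33.27 m/s.
x = v_x t = 44.80 × 1.58 = 70.8 m.
y = v_y0 t − ½ g t² = 33.27×1.58 − 5.000×1.58² = 40.1 m.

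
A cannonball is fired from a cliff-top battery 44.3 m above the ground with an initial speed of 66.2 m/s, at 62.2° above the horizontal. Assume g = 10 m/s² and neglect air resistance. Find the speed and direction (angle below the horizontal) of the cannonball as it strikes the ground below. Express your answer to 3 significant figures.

72.6 m/s at 64.8° below the horizontal

v_x = 66.2 cos 62.2° = 30.87 m/s (constant).
|v_y| at impact = √((58.56)² + 2×10×44.3) = 65.69 m/s.
Speed = √(30.87² + 65.69²) = 72.6 m/s; angle = arctan(65.69/30.87) = 64.8° below horizontal.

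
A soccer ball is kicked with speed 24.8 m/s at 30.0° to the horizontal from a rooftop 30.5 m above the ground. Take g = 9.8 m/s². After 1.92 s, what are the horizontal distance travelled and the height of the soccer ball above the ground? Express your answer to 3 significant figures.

x = 41.2 m, y = 36.2 m

v_x = 24.8 cos 30.0° = 21.48 m/s; v_y0 = 24.8 sin 30.0° = 12.40 m/s.
x = v_x t = 21.48 × 1.92 = 41.2 m.
y = 30.5 + v_y0 t − ½ g t² = 36.2 m.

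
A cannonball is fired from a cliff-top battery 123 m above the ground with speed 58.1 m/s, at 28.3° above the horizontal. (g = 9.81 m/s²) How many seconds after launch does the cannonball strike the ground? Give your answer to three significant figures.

8.55 s

Vertical component: v_y = 58.1 sin 28.3° = 27.54 m/s.
Taking up as positive with launch at y = 123 m, landing at y = 0: 0 = 123 + 27.54 t − ½(9.81) t².
Solving 4.905 t² − 27.54 t − 123 = 0 gives t = [27.54 + √(27.54² + 4·4.905·123)] / 9.810 = 8.55 s.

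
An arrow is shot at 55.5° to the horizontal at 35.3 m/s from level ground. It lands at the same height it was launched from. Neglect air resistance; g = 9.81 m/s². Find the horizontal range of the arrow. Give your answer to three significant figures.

119 m

Components: v_x = 35.3 cos 55.5° = 19.99 m/s, v_y = 35.3 sin 55.5° = 29.09 m/s.
Time of flight (same landing height): t = 2 v_y / g = 2 × 29.09 / 9.81 = 5.931 s.
Range: R = v_x · t = 19.99 × 5.931 = 119 m.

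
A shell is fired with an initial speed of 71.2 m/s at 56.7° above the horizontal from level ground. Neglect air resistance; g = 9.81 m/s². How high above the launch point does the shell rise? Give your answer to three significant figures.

180 m

Vertical component of launch velocity: v_y = 71.2 sin 56.7° = 59.51 m/s.
At the highest point the vertical velocity is zero, so v_y² = 2 g h_max.
h_max = (59.51)² / (2 × 9.81) = 3541 / 19.62 = 180 m.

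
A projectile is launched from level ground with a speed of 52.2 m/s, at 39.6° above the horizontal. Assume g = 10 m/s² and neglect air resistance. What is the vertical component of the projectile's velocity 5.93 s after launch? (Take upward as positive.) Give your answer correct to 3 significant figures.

Initial vertical component: v_y0 = 52.2 sin 39.6° = 33.27 m/s.
v_y(t) = v_y0 − g t = 33.27 − 10 × 5.93 = -26.0 m/s.

-26.0 m/s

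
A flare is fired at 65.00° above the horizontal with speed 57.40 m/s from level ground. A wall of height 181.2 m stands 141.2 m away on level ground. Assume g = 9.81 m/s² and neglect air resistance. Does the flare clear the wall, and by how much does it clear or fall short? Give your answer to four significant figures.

No — it falls 44.58 m short of clearing the wall.

v_x = 57.40 cos 65.00° = 24.258 m/s; v_y0 = 57.40 sin 65.00° = 52.022 m/s.
Time to reach the wall: t = 141.2 / 24.258 = 5.8208 s.
Height at that point: y = 52.022×5.8208 − 4.905×5.8208² = 136.62 m.
That is 181.2 − 136.62 = 44.58 m below the top of the wall, so the flare does not clear it.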